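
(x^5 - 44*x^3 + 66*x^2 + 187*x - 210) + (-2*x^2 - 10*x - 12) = x^5 - 44*x^3 + 64*x^2 + 177*x - 222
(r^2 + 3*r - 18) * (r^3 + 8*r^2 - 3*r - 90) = r^5 + 11*r^4 + 3*r^3 - 243*r^2 - 216*r + 1620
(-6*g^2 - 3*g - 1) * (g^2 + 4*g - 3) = -6*g^4 - 27*g^3 + 5*g^2 + 5*g + 3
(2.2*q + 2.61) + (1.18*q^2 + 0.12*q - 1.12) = 1.18*q^2 + 2.32*q + 1.49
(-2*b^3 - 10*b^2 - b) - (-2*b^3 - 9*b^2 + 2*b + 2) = -b^2 - 3*b - 2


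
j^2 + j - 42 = (j - 6)*(j + 7)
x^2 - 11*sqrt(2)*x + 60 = (x - 6*sqrt(2))*(x - 5*sqrt(2))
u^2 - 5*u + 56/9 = (u - 8/3)*(u - 7/3)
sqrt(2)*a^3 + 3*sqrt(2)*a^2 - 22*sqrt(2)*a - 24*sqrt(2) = (a - 4)*(a + 6)*(sqrt(2)*a + sqrt(2))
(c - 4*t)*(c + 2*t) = c^2 - 2*c*t - 8*t^2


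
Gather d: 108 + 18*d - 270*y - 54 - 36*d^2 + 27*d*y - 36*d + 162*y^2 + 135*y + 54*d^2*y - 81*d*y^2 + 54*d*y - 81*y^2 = d^2*(54*y - 36) + d*(-81*y^2 + 81*y - 18) + 81*y^2 - 135*y + 54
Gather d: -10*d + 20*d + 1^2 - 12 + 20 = 10*d + 9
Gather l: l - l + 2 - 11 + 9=0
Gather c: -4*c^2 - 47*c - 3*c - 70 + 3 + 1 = -4*c^2 - 50*c - 66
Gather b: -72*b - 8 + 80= 72 - 72*b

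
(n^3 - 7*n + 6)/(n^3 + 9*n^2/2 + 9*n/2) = 2*(n^2 - 3*n + 2)/(n*(2*n + 3))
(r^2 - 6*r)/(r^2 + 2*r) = (r - 6)/(r + 2)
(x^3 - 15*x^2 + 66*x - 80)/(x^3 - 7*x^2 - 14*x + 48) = (x - 5)/(x + 3)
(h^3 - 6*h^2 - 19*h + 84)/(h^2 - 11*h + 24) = (h^2 - 3*h - 28)/(h - 8)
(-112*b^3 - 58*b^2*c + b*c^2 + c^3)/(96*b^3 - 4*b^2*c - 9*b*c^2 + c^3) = (-14*b^2 - 9*b*c - c^2)/(12*b^2 + b*c - c^2)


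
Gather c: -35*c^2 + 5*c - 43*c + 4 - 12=-35*c^2 - 38*c - 8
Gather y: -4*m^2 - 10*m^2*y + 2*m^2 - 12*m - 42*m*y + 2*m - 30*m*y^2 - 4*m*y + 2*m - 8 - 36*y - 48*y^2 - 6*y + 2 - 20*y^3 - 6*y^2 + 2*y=-2*m^2 - 8*m - 20*y^3 + y^2*(-30*m - 54) + y*(-10*m^2 - 46*m - 40) - 6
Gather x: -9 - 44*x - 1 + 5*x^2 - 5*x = 5*x^2 - 49*x - 10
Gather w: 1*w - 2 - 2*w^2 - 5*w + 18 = -2*w^2 - 4*w + 16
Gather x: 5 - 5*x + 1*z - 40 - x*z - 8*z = x*(-z - 5) - 7*z - 35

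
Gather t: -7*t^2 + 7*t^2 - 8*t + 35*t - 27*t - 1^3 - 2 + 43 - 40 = 0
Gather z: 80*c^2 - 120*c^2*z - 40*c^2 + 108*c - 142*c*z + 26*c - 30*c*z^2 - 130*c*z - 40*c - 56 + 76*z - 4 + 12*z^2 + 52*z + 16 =40*c^2 + 94*c + z^2*(12 - 30*c) + z*(-120*c^2 - 272*c + 128) - 44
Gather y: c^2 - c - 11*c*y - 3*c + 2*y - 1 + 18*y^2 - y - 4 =c^2 - 4*c + 18*y^2 + y*(1 - 11*c) - 5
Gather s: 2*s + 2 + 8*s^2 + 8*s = 8*s^2 + 10*s + 2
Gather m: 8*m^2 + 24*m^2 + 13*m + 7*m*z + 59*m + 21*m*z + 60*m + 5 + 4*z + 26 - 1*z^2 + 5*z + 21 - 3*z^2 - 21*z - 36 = 32*m^2 + m*(28*z + 132) - 4*z^2 - 12*z + 16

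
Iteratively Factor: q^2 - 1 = (q + 1)*(q - 1)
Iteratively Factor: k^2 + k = (k)*(k + 1)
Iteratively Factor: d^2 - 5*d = (d)*(d - 5)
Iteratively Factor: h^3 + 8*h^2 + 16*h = (h + 4)*(h^2 + 4*h) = h*(h + 4)*(h + 4)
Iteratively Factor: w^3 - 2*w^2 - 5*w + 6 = (w - 3)*(w^2 + w - 2) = (w - 3)*(w + 2)*(w - 1)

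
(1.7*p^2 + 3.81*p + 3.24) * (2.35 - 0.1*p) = -0.17*p^3 + 3.614*p^2 + 8.6295*p + 7.614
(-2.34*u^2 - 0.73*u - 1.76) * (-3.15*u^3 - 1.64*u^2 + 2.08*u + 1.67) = 7.371*u^5 + 6.1371*u^4 + 1.874*u^3 - 2.5398*u^2 - 4.8799*u - 2.9392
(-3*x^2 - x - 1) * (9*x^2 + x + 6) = -27*x^4 - 12*x^3 - 28*x^2 - 7*x - 6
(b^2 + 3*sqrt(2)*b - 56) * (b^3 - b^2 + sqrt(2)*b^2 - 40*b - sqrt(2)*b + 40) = b^5 - b^4 + 4*sqrt(2)*b^4 - 90*b^3 - 4*sqrt(2)*b^3 - 176*sqrt(2)*b^2 + 90*b^2 + 176*sqrt(2)*b + 2240*b - 2240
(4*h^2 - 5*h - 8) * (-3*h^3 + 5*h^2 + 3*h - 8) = -12*h^5 + 35*h^4 + 11*h^3 - 87*h^2 + 16*h + 64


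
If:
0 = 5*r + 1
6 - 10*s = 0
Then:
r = -1/5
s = 3/5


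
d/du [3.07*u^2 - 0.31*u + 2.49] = 6.14*u - 0.31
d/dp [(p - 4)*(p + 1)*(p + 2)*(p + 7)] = 4*p^3 + 18*p^2 - 34*p - 78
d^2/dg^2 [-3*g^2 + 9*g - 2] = -6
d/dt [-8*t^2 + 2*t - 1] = 2 - 16*t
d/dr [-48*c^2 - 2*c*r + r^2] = -2*c + 2*r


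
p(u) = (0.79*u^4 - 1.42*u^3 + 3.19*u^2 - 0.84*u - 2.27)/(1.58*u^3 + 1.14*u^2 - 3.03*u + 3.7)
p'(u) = (-4.74*u^2 - 2.28*u + 3.03)*(0.79*u^4 - 1.42*u^3 + 3.19*u^2 - 0.84*u - 2.27)/(1.58*u^3 + 1.14*u^2 - 3.03*u + 3.7)^2 + (3.16*u^3 - 4.26*u^2 + 6.38*u - 0.84)/(1.58*u^3 + 1.14*u^2 - 3.03*u + 3.7) = (1.2482*u^6 + 1.8012*u^5 - 13.8401*u^4 + 22.9516*u^3 - 13.7103*u^2 + 28.7816*u - 9.9861)/(2.4964*u^6 + 3.6024*u^5 - 8.2752*u^4 + 4.7836*u^3 + 17.6169*u^2 - 22.422*u + 13.69)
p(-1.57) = 3.34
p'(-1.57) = -9.81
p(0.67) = -0.63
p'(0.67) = 1.08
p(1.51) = 0.41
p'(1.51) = 0.74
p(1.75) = 0.56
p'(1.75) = 0.53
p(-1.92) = 12.57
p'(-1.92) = -70.04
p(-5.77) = -5.14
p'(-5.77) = 0.24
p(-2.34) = -18.38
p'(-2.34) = -75.88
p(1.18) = 0.09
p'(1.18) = 1.25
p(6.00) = 2.24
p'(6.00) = 0.44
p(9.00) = 3.60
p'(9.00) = 0.47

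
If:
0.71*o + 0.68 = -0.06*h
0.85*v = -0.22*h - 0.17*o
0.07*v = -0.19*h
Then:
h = -0.08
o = -0.95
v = 0.21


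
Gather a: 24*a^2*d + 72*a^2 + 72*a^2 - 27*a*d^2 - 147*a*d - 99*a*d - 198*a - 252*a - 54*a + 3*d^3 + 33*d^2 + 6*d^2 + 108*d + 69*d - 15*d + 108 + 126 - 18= a^2*(24*d + 144) + a*(-27*d^2 - 246*d - 504) + 3*d^3 + 39*d^2 + 162*d + 216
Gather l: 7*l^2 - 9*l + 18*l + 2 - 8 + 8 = 7*l^2 + 9*l + 2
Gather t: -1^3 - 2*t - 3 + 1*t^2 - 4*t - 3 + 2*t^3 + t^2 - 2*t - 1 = 2*t^3 + 2*t^2 - 8*t - 8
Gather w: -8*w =-8*w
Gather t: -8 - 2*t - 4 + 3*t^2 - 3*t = 3*t^2 - 5*t - 12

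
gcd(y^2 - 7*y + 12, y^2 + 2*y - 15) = y - 3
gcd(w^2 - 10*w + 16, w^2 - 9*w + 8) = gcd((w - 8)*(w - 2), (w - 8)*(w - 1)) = w - 8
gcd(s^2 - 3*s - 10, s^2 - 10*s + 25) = s - 5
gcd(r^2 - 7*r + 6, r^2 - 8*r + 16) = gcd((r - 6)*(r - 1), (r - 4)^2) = 1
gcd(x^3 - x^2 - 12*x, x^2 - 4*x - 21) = x + 3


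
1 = 1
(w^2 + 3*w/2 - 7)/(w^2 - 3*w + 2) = (w + 7/2)/(w - 1)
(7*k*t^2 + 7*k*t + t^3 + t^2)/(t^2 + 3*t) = (7*k*t + 7*k + t^2 + t)/(t + 3)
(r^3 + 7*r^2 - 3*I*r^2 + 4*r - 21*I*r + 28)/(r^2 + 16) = (r^2 + r*(7 + I) + 7*I)/(r + 4*I)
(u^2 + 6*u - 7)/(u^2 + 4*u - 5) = (u + 7)/(u + 5)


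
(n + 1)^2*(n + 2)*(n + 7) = n^4 + 11*n^3 + 33*n^2 + 37*n + 14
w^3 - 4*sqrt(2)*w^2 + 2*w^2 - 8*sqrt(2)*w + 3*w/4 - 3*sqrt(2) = (w + 1/2)*(w + 3/2)*(w - 4*sqrt(2))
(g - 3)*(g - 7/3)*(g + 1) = g^3 - 13*g^2/3 + 5*g/3 + 7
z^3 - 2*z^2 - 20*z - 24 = (z - 6)*(z + 2)^2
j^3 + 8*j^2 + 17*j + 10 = (j + 1)*(j + 2)*(j + 5)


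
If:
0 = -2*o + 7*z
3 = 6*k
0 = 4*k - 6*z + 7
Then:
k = 1/2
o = 21/4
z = 3/2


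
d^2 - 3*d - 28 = (d - 7)*(d + 4)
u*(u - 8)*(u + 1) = u^3 - 7*u^2 - 8*u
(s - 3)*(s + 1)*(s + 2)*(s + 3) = s^4 + 3*s^3 - 7*s^2 - 27*s - 18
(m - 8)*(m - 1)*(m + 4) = m^3 - 5*m^2 - 28*m + 32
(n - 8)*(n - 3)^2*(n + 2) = n^4 - 12*n^3 + 29*n^2 + 42*n - 144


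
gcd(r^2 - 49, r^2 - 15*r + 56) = r - 7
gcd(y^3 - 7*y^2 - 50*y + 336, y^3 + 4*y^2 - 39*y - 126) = y^2 + y - 42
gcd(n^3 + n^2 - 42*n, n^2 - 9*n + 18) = n - 6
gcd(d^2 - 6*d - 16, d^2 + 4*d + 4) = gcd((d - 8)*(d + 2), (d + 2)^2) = d + 2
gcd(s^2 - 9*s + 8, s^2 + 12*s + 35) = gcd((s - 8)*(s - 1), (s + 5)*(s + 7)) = 1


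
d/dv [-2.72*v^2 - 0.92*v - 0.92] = -5.44*v - 0.92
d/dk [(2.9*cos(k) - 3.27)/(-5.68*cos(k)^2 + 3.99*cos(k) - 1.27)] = (-16.472*cos(k)^2 + 37.1472*cos(k) - 9.3643)*sin(k)/(32.2624*cos(k)^4 - 45.3264*cos(k)^3 + 30.3473*cos(k)^2 - 10.1346*cos(k) + 1.6129)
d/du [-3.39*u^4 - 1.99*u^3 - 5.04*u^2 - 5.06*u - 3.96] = -13.56*u^3 - 5.97*u^2 - 10.08*u - 5.06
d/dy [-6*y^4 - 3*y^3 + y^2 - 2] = y*(-24*y^2 - 9*y + 2)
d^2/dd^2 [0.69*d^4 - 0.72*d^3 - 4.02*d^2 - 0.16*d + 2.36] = 8.28*d^2 - 4.32*d - 8.04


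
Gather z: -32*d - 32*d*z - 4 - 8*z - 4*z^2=-32*d - 4*z^2 + z*(-32*d - 8) - 4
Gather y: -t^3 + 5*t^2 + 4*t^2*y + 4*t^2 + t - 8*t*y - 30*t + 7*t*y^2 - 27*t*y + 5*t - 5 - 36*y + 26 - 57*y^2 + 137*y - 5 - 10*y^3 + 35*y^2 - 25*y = -t^3 + 9*t^2 - 24*t - 10*y^3 + y^2*(7*t - 22) + y*(4*t^2 - 35*t + 76) + 16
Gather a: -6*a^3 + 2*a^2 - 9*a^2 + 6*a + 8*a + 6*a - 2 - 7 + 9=-6*a^3 - 7*a^2 + 20*a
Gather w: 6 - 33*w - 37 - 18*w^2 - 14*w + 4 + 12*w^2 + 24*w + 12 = -6*w^2 - 23*w - 15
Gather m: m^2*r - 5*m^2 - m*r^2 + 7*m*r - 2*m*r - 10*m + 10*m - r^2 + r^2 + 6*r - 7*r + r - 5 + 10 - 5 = m^2*(r - 5) + m*(-r^2 + 5*r)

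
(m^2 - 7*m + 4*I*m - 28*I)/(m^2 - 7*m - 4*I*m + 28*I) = (m + 4*I)/(m - 4*I)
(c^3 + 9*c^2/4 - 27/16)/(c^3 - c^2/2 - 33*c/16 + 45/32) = 2*(2*c + 3)/(4*c - 5)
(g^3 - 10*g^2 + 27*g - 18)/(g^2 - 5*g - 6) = (g^2 - 4*g + 3)/(g + 1)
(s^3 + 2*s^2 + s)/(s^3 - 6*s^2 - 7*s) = (s + 1)/(s - 7)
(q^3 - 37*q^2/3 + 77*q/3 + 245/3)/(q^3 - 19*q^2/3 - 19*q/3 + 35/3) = (q - 7)/(q - 1)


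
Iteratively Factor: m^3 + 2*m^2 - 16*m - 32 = (m - 4)*(m^2 + 6*m + 8) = (m - 4)*(m + 2)*(m + 4)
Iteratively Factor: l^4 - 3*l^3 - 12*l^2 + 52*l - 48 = (l - 2)*(l^3 - l^2 - 14*l + 24) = (l - 3)*(l - 2)*(l^2 + 2*l - 8) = (l - 3)*(l - 2)*(l + 4)*(l - 2)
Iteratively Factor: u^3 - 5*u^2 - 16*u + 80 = (u + 4)*(u^2 - 9*u + 20) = (u - 4)*(u + 4)*(u - 5)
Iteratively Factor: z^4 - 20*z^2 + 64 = (z - 4)*(z^3 + 4*z^2 - 4*z - 16) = (z - 4)*(z - 2)*(z^2 + 6*z + 8) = (z - 4)*(z - 2)*(z + 4)*(z + 2)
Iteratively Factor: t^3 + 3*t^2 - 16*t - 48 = (t + 3)*(t^2 - 16) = (t - 4)*(t + 3)*(t + 4)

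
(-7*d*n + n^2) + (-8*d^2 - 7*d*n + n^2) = -8*d^2 - 14*d*n + 2*n^2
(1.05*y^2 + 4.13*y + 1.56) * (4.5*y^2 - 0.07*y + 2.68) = 4.725*y^4 + 18.5115*y^3 + 9.5449*y^2 + 10.9592*y + 4.1808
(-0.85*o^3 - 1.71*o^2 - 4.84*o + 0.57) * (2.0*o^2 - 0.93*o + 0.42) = -1.7*o^5 - 2.6295*o^4 - 8.4467*o^3 + 4.923*o^2 - 2.5629*o + 0.2394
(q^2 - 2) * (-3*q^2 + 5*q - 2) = -3*q^4 + 5*q^3 + 4*q^2 - 10*q + 4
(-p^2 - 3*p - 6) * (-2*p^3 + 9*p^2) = 2*p^5 - 3*p^4 - 15*p^3 - 54*p^2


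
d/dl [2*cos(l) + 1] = -2*sin(l)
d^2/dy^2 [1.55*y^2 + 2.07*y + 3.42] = 3.10000000000000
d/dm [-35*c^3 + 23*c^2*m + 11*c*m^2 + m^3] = 23*c^2 + 22*c*m + 3*m^2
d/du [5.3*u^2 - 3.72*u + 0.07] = 10.6*u - 3.72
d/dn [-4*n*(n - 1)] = 4 - 8*n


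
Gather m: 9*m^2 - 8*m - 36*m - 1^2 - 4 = 9*m^2 - 44*m - 5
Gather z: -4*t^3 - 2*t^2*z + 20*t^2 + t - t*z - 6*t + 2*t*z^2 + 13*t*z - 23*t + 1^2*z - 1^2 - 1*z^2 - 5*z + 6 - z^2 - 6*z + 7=-4*t^3 + 20*t^2 - 28*t + z^2*(2*t - 2) + z*(-2*t^2 + 12*t - 10) + 12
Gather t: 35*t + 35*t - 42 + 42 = 70*t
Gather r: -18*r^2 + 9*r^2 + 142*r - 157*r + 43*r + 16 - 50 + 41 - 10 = -9*r^2 + 28*r - 3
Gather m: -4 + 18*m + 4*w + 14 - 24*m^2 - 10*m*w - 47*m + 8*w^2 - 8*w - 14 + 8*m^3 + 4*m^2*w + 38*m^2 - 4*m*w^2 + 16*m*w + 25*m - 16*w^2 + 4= 8*m^3 + m^2*(4*w + 14) + m*(-4*w^2 + 6*w - 4) - 8*w^2 - 4*w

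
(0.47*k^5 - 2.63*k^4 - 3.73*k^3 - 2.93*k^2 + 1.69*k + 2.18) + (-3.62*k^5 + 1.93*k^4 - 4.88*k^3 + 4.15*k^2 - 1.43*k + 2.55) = -3.15*k^5 - 0.7*k^4 - 8.61*k^3 + 1.22*k^2 + 0.26*k + 4.73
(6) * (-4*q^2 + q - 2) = -24*q^2 + 6*q - 12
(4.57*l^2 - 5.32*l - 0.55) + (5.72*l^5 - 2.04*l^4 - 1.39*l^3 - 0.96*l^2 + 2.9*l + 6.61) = 5.72*l^5 - 2.04*l^4 - 1.39*l^3 + 3.61*l^2 - 2.42*l + 6.06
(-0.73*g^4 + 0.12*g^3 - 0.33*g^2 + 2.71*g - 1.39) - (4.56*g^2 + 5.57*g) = -0.73*g^4 + 0.12*g^3 - 4.89*g^2 - 2.86*g - 1.39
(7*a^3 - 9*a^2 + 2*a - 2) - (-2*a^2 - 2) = 7*a^3 - 7*a^2 + 2*a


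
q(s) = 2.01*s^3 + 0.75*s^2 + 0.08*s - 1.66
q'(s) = 6.03*s^2 + 1.5*s + 0.08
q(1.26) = 3.65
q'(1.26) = 11.54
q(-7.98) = -975.96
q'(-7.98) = 372.10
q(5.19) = 299.95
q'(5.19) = 170.29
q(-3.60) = -86.01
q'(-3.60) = 72.83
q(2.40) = 30.64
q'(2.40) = 38.41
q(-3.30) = -65.99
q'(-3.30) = 60.80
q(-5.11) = -250.68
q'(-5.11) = 149.87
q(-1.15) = -3.82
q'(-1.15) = 6.33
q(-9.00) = -1406.92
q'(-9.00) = 475.01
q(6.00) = 459.98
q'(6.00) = 226.16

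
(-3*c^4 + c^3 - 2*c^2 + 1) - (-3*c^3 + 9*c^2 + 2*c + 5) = -3*c^4 + 4*c^3 - 11*c^2 - 2*c - 4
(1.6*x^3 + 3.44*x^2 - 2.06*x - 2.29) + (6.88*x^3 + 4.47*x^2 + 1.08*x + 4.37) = 8.48*x^3 + 7.91*x^2 - 0.98*x + 2.08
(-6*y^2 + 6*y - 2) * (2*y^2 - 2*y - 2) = -12*y^4 + 24*y^3 - 4*y^2 - 8*y + 4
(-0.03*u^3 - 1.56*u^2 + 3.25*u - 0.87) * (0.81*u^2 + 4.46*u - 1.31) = -0.0243*u^5 - 1.3974*u^4 - 4.2858*u^3 + 15.8339*u^2 - 8.1377*u + 1.1397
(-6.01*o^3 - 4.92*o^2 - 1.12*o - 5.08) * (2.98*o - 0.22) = -17.9098*o^4 - 13.3394*o^3 - 2.2552*o^2 - 14.892*o + 1.1176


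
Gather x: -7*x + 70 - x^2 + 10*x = -x^2 + 3*x + 70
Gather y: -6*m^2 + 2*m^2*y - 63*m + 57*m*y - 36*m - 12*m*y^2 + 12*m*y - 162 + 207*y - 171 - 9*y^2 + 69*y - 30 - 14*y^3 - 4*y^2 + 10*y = -6*m^2 - 99*m - 14*y^3 + y^2*(-12*m - 13) + y*(2*m^2 + 69*m + 286) - 363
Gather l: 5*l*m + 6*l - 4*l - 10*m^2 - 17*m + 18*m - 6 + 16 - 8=l*(5*m + 2) - 10*m^2 + m + 2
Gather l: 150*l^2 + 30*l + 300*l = 150*l^2 + 330*l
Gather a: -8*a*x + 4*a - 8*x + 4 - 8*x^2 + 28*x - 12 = a*(4 - 8*x) - 8*x^2 + 20*x - 8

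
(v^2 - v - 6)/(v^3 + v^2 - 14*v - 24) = (v - 3)/(v^2 - v - 12)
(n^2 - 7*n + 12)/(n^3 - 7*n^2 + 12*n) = 1/n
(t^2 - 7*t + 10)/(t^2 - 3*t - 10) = (t - 2)/(t + 2)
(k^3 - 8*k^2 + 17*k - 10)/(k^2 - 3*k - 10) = (k^2 - 3*k + 2)/(k + 2)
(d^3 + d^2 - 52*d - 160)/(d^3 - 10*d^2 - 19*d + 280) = (d + 4)/(d - 7)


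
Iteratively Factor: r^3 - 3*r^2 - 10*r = (r - 5)*(r^2 + 2*r) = (r - 5)*(r + 2)*(r)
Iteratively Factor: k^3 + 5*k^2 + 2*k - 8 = (k + 4)*(k^2 + k - 2) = (k + 2)*(k + 4)*(k - 1)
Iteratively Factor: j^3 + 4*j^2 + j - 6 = (j - 1)*(j^2 + 5*j + 6) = (j - 1)*(j + 3)*(j + 2)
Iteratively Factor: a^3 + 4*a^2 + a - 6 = (a + 2)*(a^2 + 2*a - 3) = (a - 1)*(a + 2)*(a + 3)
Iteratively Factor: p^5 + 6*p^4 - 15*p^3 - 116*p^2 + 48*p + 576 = (p + 4)*(p^4 + 2*p^3 - 23*p^2 - 24*p + 144) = (p - 3)*(p + 4)*(p^3 + 5*p^2 - 8*p - 48) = (p - 3)*(p + 4)^2*(p^2 + p - 12) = (p - 3)*(p + 4)^3*(p - 3)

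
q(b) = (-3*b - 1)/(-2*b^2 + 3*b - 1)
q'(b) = (-3*b - 1)*(4*b - 3)/(-2*b^2 + 3*b - 1)^2 - 3/(-2*b^2 + 3*b - 1)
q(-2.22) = -0.32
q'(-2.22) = -0.05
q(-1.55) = -0.35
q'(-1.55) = -0.02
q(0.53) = -91.84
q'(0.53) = 2759.67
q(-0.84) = -0.31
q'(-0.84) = 0.21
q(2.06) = 2.17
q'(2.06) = -2.53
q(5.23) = 0.42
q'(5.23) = -0.11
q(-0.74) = -0.28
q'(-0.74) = 0.30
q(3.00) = 1.00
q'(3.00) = -0.60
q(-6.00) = -0.19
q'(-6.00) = -0.02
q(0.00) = 1.00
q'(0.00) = 6.00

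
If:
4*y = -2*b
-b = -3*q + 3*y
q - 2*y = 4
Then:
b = 24/5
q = -4/5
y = -12/5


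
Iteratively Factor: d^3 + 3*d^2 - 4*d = (d - 1)*(d^2 + 4*d) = d*(d - 1)*(d + 4)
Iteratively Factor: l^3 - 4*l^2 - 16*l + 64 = (l - 4)*(l^2 - 16) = (l - 4)*(l + 4)*(l - 4)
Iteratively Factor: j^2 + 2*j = (j)*(j + 2)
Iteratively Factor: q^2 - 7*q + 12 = (q - 4)*(q - 3)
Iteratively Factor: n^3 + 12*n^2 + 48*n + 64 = (n + 4)*(n^2 + 8*n + 16) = (n + 4)^2*(n + 4)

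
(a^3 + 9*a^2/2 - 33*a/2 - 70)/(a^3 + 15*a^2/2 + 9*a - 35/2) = (a - 4)/(a - 1)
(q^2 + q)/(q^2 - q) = (q + 1)/(q - 1)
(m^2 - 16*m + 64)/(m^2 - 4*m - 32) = (m - 8)/(m + 4)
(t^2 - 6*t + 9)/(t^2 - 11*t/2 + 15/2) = 2*(t - 3)/(2*t - 5)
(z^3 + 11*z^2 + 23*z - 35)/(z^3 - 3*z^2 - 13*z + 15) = (z^2 + 12*z + 35)/(z^2 - 2*z - 15)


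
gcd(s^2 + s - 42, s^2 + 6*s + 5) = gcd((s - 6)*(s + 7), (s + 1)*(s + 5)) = 1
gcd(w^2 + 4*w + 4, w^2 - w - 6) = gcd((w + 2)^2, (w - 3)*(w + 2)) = w + 2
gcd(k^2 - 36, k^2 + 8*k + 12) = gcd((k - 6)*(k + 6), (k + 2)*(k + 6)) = k + 6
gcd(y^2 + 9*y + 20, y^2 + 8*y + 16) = y + 4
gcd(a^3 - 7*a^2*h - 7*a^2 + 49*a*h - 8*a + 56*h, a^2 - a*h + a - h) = a + 1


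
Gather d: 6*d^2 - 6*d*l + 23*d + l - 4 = 6*d^2 + d*(23 - 6*l) + l - 4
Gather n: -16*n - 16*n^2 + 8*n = -16*n^2 - 8*n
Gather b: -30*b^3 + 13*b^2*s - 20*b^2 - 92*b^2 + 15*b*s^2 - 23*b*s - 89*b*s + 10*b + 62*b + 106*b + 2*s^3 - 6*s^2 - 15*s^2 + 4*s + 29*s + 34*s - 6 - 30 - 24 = -30*b^3 + b^2*(13*s - 112) + b*(15*s^2 - 112*s + 178) + 2*s^3 - 21*s^2 + 67*s - 60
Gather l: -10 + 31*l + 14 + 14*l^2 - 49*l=14*l^2 - 18*l + 4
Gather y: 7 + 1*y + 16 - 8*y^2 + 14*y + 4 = -8*y^2 + 15*y + 27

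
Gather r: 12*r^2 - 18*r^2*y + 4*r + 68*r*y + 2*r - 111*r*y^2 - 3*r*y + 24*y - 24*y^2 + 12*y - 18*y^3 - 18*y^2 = r^2*(12 - 18*y) + r*(-111*y^2 + 65*y + 6) - 18*y^3 - 42*y^2 + 36*y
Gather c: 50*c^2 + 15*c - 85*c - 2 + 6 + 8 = 50*c^2 - 70*c + 12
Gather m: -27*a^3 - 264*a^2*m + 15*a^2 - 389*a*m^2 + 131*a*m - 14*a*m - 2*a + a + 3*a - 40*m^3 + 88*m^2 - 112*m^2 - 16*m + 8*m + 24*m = -27*a^3 + 15*a^2 + 2*a - 40*m^3 + m^2*(-389*a - 24) + m*(-264*a^2 + 117*a + 16)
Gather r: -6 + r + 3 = r - 3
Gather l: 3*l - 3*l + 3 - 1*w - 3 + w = 0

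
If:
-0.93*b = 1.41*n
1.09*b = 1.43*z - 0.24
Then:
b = 1.31192660550459*z - 0.220183486238532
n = 0.145227405816904 - 0.865313292992387*z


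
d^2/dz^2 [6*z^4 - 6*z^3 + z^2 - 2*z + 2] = 72*z^2 - 36*z + 2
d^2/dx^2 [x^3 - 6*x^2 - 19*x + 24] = 6*x - 12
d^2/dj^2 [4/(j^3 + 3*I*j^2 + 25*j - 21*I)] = 8*(-3*(j + I)*(j^3 + 3*I*j^2 + 25*j - 21*I) + (3*j^2 + 6*I*j + 25)^2)/(j^3 + 3*I*j^2 + 25*j - 21*I)^3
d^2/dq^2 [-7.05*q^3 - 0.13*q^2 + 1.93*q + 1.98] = -42.3*q - 0.26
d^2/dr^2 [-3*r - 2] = 0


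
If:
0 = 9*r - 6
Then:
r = 2/3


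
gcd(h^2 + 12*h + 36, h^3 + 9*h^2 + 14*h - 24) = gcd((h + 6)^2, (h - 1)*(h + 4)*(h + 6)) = h + 6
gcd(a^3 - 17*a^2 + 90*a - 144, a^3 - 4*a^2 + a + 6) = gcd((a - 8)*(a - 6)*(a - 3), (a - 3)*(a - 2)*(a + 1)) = a - 3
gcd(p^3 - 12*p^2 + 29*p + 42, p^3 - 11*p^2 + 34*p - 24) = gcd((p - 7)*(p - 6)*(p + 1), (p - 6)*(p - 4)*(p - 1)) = p - 6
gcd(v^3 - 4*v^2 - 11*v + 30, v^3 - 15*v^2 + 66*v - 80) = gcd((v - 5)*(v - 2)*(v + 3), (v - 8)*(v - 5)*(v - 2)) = v^2 - 7*v + 10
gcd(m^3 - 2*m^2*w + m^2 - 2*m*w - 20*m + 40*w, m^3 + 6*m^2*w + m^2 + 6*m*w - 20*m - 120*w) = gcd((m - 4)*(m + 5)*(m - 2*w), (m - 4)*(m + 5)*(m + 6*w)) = m^2 + m - 20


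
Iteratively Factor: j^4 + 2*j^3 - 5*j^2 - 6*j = (j - 2)*(j^3 + 4*j^2 + 3*j) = j*(j - 2)*(j^2 + 4*j + 3) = j*(j - 2)*(j + 3)*(j + 1)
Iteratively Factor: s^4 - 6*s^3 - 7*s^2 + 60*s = (s)*(s^3 - 6*s^2 - 7*s + 60) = s*(s + 3)*(s^2 - 9*s + 20) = s*(s - 5)*(s + 3)*(s - 4)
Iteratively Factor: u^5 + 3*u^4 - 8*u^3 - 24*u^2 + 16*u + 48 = (u + 2)*(u^4 + u^3 - 10*u^2 - 4*u + 24) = (u + 2)^2*(u^3 - u^2 - 8*u + 12) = (u + 2)^2*(u + 3)*(u^2 - 4*u + 4) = (u - 2)*(u + 2)^2*(u + 3)*(u - 2)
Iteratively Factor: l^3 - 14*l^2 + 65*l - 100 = (l - 5)*(l^2 - 9*l + 20) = (l - 5)^2*(l - 4)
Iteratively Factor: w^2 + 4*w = (w)*(w + 4)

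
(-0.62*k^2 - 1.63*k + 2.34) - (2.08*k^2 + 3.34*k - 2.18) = -2.7*k^2 - 4.97*k + 4.52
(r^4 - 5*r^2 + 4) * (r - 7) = r^5 - 7*r^4 - 5*r^3 + 35*r^2 + 4*r - 28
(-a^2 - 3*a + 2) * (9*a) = -9*a^3 - 27*a^2 + 18*a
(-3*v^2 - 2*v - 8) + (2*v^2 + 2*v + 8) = -v^2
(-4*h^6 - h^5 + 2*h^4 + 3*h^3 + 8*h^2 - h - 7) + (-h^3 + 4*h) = -4*h^6 - h^5 + 2*h^4 + 2*h^3 + 8*h^2 + 3*h - 7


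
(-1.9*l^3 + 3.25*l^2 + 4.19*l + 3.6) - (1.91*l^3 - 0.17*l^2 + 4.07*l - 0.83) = -3.81*l^3 + 3.42*l^2 + 0.12*l + 4.43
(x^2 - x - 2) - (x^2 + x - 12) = 10 - 2*x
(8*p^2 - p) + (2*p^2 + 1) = 10*p^2 - p + 1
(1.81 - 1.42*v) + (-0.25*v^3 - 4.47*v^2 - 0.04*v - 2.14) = -0.25*v^3 - 4.47*v^2 - 1.46*v - 0.33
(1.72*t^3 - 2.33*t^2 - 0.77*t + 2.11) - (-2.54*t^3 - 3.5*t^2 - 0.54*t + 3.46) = 4.26*t^3 + 1.17*t^2 - 0.23*t - 1.35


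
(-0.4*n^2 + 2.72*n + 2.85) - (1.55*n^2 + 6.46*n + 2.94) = -1.95*n^2 - 3.74*n - 0.0899999999999999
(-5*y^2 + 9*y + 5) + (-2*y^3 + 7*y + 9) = -2*y^3 - 5*y^2 + 16*y + 14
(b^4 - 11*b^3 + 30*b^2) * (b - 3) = b^5 - 14*b^4 + 63*b^3 - 90*b^2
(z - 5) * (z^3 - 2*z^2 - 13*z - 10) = z^4 - 7*z^3 - 3*z^2 + 55*z + 50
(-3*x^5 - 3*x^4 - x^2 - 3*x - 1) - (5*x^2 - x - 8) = -3*x^5 - 3*x^4 - 6*x^2 - 2*x + 7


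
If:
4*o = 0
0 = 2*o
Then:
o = 0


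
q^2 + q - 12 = (q - 3)*(q + 4)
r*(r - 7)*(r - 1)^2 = r^4 - 9*r^3 + 15*r^2 - 7*r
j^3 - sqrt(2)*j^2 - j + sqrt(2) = (j - 1)*(j + 1)*(j - sqrt(2))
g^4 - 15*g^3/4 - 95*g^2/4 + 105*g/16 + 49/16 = (g - 7)*(g - 1/2)*(g + 1/4)*(g + 7/2)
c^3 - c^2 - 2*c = c*(c - 2)*(c + 1)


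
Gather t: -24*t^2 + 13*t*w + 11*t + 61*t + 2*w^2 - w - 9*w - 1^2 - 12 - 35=-24*t^2 + t*(13*w + 72) + 2*w^2 - 10*w - 48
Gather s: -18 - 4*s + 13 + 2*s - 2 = -2*s - 7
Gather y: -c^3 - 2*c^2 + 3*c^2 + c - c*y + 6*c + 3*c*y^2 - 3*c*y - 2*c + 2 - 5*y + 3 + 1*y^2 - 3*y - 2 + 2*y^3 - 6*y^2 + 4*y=-c^3 + c^2 + 5*c + 2*y^3 + y^2*(3*c - 5) + y*(-4*c - 4) + 3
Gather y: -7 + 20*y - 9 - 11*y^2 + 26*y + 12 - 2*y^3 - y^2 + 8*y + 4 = -2*y^3 - 12*y^2 + 54*y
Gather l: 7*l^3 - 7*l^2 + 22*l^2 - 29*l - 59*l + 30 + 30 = 7*l^3 + 15*l^2 - 88*l + 60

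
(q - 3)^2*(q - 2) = q^3 - 8*q^2 + 21*q - 18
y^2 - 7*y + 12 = (y - 4)*(y - 3)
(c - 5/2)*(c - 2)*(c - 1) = c^3 - 11*c^2/2 + 19*c/2 - 5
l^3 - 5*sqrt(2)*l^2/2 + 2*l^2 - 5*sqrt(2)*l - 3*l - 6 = (l + 2)*(l - 3*sqrt(2))*(l + sqrt(2)/2)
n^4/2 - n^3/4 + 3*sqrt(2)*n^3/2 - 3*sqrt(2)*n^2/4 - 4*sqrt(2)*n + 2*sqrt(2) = (n/2 + sqrt(2))*(n - 1/2)*(n - sqrt(2))*(n + 2*sqrt(2))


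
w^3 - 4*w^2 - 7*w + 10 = (w - 5)*(w - 1)*(w + 2)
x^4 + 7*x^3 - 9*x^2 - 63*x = x*(x - 3)*(x + 3)*(x + 7)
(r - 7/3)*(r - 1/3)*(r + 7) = r^3 + 13*r^2/3 - 161*r/9 + 49/9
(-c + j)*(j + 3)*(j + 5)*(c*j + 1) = -c^2*j^3 - 8*c^2*j^2 - 15*c^2*j + c*j^4 + 8*c*j^3 + 14*c*j^2 - 8*c*j - 15*c + j^3 + 8*j^2 + 15*j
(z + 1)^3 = z^3 + 3*z^2 + 3*z + 1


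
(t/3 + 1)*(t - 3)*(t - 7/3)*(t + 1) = t^4/3 - 4*t^3/9 - 34*t^2/9 + 4*t + 7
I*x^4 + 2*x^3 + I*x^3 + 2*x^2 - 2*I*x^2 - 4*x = x*(x + 2)*(x - 2*I)*(I*x - I)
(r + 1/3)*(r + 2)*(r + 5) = r^3 + 22*r^2/3 + 37*r/3 + 10/3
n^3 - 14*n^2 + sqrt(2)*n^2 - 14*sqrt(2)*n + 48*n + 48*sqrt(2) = (n - 8)*(n - 6)*(n + sqrt(2))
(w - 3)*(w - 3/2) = w^2 - 9*w/2 + 9/2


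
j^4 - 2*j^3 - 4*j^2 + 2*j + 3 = (j - 3)*(j - 1)*(j + 1)^2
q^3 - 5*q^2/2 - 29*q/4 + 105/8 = (q - 7/2)*(q - 3/2)*(q + 5/2)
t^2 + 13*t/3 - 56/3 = (t - 8/3)*(t + 7)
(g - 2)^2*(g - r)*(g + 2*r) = g^4 + g^3*r - 4*g^3 - 2*g^2*r^2 - 4*g^2*r + 4*g^2 + 8*g*r^2 + 4*g*r - 8*r^2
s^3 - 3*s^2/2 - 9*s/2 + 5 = (s - 5/2)*(s - 1)*(s + 2)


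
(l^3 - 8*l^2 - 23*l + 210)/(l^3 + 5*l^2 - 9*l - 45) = (l^2 - 13*l + 42)/(l^2 - 9)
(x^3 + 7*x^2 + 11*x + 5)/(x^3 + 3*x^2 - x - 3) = (x^2 + 6*x + 5)/(x^2 + 2*x - 3)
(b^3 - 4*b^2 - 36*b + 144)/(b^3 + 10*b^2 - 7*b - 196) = (b^2 - 36)/(b^2 + 14*b + 49)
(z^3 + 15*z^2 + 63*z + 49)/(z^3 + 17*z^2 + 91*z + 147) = (z + 1)/(z + 3)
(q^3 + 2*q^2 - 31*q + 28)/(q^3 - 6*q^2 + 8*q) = (q^2 + 6*q - 7)/(q*(q - 2))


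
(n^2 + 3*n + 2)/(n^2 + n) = (n + 2)/n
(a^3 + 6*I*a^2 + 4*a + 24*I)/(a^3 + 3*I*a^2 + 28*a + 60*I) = (a - 2*I)/(a - 5*I)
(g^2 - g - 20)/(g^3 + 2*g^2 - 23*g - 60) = 1/(g + 3)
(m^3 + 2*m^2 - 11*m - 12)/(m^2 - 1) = (m^2 + m - 12)/(m - 1)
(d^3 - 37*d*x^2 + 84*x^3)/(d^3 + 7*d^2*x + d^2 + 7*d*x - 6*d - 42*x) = (d^2 - 7*d*x + 12*x^2)/(d^2 + d - 6)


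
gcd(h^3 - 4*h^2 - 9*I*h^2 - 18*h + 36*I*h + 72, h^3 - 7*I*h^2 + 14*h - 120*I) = h - 6*I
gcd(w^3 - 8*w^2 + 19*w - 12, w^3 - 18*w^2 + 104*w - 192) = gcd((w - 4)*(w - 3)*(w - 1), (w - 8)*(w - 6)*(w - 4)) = w - 4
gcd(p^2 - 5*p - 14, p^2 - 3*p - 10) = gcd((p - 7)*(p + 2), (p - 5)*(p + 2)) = p + 2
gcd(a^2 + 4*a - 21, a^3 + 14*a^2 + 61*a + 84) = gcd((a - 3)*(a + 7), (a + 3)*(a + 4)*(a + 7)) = a + 7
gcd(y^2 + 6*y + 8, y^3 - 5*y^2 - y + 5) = 1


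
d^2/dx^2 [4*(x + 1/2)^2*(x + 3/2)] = 24*x + 20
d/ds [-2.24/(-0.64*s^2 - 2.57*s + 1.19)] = (-2.8672*s - 5.7568)/(0.64*s^2 + 2.57*s - 1.19)^2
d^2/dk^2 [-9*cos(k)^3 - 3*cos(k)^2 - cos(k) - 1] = 31*cos(k)/4 + 6*cos(2*k) + 81*cos(3*k)/4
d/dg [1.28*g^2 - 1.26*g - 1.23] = 2.56*g - 1.26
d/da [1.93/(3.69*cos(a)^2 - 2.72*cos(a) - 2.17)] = (14.2434*cos(a) - 5.2496)*sin(a)/(-3.69*cos(a)^2 + 2.72*cos(a) + 2.17)^2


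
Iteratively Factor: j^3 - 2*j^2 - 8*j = (j)*(j^2 - 2*j - 8) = j*(j + 2)*(j - 4)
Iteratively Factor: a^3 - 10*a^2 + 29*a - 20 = (a - 5)*(a^2 - 5*a + 4) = (a - 5)*(a - 4)*(a - 1)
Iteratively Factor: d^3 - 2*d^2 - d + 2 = (d - 1)*(d^2 - d - 2) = (d - 1)*(d + 1)*(d - 2)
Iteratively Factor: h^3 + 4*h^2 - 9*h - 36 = (h + 4)*(h^2 - 9) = (h + 3)*(h + 4)*(h - 3)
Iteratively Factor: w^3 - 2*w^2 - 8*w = (w + 2)*(w^2 - 4*w) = w*(w + 2)*(w - 4)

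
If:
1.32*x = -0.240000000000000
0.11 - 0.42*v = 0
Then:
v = 0.26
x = -0.18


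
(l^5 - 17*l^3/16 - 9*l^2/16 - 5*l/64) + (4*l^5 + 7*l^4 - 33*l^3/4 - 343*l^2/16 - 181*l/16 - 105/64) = 5*l^5 + 7*l^4 - 149*l^3/16 - 22*l^2 - 729*l/64 - 105/64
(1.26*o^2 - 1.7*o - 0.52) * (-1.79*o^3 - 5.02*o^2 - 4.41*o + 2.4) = -2.2554*o^5 - 3.2822*o^4 + 3.9082*o^3 + 13.1314*o^2 - 1.7868*o - 1.248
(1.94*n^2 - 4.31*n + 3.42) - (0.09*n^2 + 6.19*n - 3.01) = 1.85*n^2 - 10.5*n + 6.43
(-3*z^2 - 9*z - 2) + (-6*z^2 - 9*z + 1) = -9*z^2 - 18*z - 1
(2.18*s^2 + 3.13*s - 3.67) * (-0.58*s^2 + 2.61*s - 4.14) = -1.2644*s^4 + 3.8744*s^3 + 1.2727*s^2 - 22.5369*s + 15.1938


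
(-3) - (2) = -5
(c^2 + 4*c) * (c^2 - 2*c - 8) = c^4 + 2*c^3 - 16*c^2 - 32*c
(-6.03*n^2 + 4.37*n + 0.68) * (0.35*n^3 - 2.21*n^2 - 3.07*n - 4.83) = -2.1105*n^5 + 14.8558*n^4 + 9.0924*n^3 + 14.2062*n^2 - 23.1947*n - 3.2844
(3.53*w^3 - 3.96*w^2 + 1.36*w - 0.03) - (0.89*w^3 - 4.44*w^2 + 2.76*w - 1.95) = 2.64*w^3 + 0.48*w^2 - 1.4*w + 1.92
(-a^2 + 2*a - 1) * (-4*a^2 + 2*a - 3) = 4*a^4 - 10*a^3 + 11*a^2 - 8*a + 3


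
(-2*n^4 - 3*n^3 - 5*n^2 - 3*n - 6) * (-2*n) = 4*n^5 + 6*n^4 + 10*n^3 + 6*n^2 + 12*n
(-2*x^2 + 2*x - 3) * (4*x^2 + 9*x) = -8*x^4 - 10*x^3 + 6*x^2 - 27*x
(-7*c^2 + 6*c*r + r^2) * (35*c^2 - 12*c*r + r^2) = -245*c^4 + 294*c^3*r - 44*c^2*r^2 - 6*c*r^3 + r^4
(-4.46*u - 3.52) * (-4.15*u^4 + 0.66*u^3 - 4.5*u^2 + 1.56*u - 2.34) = 18.509*u^5 + 11.6644*u^4 + 17.7468*u^3 + 8.8824*u^2 + 4.9452*u + 8.2368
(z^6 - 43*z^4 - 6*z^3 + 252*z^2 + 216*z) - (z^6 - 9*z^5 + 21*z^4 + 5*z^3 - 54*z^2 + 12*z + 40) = 9*z^5 - 64*z^4 - 11*z^3 + 306*z^2 + 204*z - 40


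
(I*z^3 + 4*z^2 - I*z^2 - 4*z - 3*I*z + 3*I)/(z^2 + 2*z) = (I*z^3 + z^2*(4 - I) - z*(4 + 3*I) + 3*I)/(z*(z + 2))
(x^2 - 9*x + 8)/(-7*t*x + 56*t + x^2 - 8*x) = (x - 1)/(-7*t + x)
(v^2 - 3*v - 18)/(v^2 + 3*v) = (v - 6)/v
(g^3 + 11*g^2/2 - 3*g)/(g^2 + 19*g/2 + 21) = g*(2*g - 1)/(2*g + 7)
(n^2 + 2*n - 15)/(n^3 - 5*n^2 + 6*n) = (n + 5)/(n*(n - 2))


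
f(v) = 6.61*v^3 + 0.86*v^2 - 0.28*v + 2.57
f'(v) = 19.83*v^2 + 1.72*v - 0.28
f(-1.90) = -39.13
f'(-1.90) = 68.04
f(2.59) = 122.46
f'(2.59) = 137.20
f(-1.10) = -4.88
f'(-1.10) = 21.82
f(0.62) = 4.30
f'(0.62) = 8.41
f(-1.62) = -22.82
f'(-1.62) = 48.98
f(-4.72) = -672.02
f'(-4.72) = 433.38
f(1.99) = 57.51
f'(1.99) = 81.67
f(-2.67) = -116.37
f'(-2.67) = 136.49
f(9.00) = 4888.40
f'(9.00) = 1621.43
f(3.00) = 187.94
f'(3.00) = 183.35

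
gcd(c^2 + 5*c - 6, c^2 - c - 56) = 1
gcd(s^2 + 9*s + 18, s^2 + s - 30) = s + 6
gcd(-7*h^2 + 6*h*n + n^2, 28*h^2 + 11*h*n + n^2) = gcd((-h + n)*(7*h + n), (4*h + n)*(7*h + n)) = 7*h + n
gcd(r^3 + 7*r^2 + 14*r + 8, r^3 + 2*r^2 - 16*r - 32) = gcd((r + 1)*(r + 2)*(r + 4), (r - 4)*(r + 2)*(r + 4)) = r^2 + 6*r + 8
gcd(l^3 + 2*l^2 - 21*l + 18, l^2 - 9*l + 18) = l - 3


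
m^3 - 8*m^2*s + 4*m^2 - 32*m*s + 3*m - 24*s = (m + 1)*(m + 3)*(m - 8*s)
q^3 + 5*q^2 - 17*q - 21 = (q - 3)*(q + 1)*(q + 7)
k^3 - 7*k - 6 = (k - 3)*(k + 1)*(k + 2)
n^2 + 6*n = n*(n + 6)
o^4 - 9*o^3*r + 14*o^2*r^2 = o^2*(o - 7*r)*(o - 2*r)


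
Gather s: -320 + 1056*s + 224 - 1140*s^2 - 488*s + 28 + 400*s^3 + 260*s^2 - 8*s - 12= 400*s^3 - 880*s^2 + 560*s - 80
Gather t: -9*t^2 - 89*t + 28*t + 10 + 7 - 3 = -9*t^2 - 61*t + 14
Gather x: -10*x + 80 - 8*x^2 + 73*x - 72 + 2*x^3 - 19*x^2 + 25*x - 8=2*x^3 - 27*x^2 + 88*x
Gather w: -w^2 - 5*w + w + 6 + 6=-w^2 - 4*w + 12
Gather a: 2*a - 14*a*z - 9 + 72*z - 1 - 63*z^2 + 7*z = a*(2 - 14*z) - 63*z^2 + 79*z - 10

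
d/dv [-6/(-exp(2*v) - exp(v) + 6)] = (-12*exp(v) - 6)*exp(v)/(exp(2*v) + exp(v) - 6)^2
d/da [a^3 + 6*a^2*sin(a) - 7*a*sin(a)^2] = 6*a^2*cos(a) + 3*a^2 + 12*a*sin(a) - 7*a*sin(2*a) - 7*sin(a)^2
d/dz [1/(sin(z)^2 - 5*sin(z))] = (5 - 2*sin(z))*cos(z)/((sin(z) - 5)^2*sin(z)^2)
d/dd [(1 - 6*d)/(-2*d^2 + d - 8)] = (12*d^2 - 6*d - (4*d - 1)*(6*d - 1) + 48)/(2*d^2 - d + 8)^2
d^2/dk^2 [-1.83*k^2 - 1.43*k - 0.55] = -3.66000000000000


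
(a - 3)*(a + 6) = a^2 + 3*a - 18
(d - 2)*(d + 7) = d^2 + 5*d - 14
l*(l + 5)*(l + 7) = l^3 + 12*l^2 + 35*l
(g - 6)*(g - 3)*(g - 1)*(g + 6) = g^4 - 4*g^3 - 33*g^2 + 144*g - 108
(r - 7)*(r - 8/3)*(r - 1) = r^3 - 32*r^2/3 + 85*r/3 - 56/3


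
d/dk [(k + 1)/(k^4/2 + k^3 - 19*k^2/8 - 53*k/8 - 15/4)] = 8*(-12*k^2 - 8*k + 23)/(16*k^6 + 32*k^5 - 168*k^4 - 424*k^3 + 289*k^2 + 1380*k + 900)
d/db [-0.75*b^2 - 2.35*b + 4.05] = -1.5*b - 2.35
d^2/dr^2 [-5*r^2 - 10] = -10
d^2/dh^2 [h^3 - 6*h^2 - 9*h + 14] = 6*h - 12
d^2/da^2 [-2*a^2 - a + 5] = -4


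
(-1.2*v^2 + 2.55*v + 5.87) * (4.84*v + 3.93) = -5.808*v^3 + 7.626*v^2 + 38.4323*v + 23.0691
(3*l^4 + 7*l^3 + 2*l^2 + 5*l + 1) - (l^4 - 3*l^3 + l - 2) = 2*l^4 + 10*l^3 + 2*l^2 + 4*l + 3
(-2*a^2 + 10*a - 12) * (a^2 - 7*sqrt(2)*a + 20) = -2*a^4 + 10*a^3 + 14*sqrt(2)*a^3 - 70*sqrt(2)*a^2 - 52*a^2 + 84*sqrt(2)*a + 200*a - 240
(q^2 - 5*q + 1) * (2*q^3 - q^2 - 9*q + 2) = 2*q^5 - 11*q^4 - 2*q^3 + 46*q^2 - 19*q + 2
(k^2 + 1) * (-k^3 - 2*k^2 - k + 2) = -k^5 - 2*k^4 - 2*k^3 - k + 2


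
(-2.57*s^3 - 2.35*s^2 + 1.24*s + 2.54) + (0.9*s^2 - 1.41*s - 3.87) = -2.57*s^3 - 1.45*s^2 - 0.17*s - 1.33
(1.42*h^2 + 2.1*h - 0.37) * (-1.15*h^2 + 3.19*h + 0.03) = -1.633*h^4 + 2.1148*h^3 + 7.1671*h^2 - 1.1173*h - 0.0111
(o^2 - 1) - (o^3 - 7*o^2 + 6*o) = -o^3 + 8*o^2 - 6*o - 1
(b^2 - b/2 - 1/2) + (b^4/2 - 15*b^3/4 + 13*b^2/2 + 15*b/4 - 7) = b^4/2 - 15*b^3/4 + 15*b^2/2 + 13*b/4 - 15/2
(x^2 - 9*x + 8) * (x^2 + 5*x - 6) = x^4 - 4*x^3 - 43*x^2 + 94*x - 48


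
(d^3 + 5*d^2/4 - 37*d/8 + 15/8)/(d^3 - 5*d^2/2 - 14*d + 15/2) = (d - 5/4)/(d - 5)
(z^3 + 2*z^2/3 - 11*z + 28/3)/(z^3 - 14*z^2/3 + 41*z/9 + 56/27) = 9*(z^2 + 3*z - 4)/(9*z^2 - 21*z - 8)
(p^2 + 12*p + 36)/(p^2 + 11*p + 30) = (p + 6)/(p + 5)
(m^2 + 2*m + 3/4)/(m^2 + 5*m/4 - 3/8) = 2*(2*m + 1)/(4*m - 1)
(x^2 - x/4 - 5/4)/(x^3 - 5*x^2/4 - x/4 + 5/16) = 4*(x + 1)/(4*x^2 - 1)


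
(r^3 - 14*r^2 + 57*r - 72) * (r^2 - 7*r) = r^5 - 21*r^4 + 155*r^3 - 471*r^2 + 504*r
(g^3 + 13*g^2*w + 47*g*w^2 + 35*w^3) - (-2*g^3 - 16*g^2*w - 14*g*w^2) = 3*g^3 + 29*g^2*w + 61*g*w^2 + 35*w^3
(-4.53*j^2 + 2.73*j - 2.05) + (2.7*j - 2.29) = -4.53*j^2 + 5.43*j - 4.34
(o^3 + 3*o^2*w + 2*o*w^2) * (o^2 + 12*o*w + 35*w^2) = o^5 + 15*o^4*w + 73*o^3*w^2 + 129*o^2*w^3 + 70*o*w^4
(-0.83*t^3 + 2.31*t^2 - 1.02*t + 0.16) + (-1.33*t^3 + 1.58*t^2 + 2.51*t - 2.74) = -2.16*t^3 + 3.89*t^2 + 1.49*t - 2.58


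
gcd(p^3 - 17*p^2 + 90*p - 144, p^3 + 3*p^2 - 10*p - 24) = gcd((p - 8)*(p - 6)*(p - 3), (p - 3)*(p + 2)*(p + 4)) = p - 3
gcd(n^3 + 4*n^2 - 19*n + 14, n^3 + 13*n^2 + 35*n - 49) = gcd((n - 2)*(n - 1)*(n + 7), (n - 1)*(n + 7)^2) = n^2 + 6*n - 7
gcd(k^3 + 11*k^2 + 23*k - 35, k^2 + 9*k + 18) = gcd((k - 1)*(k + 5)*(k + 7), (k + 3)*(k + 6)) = 1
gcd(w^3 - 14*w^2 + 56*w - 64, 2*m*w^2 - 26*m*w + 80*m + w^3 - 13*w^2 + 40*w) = w - 8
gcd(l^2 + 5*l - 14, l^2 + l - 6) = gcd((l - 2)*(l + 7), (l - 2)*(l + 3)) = l - 2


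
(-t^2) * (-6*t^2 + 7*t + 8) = 6*t^4 - 7*t^3 - 8*t^2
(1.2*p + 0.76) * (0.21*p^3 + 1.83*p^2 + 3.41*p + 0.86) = 0.252*p^4 + 2.3556*p^3 + 5.4828*p^2 + 3.6236*p + 0.6536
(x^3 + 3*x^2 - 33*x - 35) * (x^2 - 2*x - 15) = x^5 + x^4 - 54*x^3 - 14*x^2 + 565*x + 525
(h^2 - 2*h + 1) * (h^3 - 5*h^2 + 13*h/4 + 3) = h^5 - 7*h^4 + 57*h^3/4 - 17*h^2/2 - 11*h/4 + 3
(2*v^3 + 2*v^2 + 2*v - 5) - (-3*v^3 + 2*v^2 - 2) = 5*v^3 + 2*v - 3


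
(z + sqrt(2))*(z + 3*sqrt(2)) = z^2 + 4*sqrt(2)*z + 6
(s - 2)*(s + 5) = s^2 + 3*s - 10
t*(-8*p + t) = -8*p*t + t^2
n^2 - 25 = (n - 5)*(n + 5)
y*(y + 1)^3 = y^4 + 3*y^3 + 3*y^2 + y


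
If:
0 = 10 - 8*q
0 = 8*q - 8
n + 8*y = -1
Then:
No Solution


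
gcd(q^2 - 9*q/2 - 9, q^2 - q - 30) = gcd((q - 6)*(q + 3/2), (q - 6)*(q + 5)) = q - 6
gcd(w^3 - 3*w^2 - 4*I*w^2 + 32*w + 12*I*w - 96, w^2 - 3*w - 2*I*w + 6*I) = w - 3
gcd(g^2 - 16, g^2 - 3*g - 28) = g + 4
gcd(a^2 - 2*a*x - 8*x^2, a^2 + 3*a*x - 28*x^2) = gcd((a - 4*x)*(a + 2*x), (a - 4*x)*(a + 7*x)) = -a + 4*x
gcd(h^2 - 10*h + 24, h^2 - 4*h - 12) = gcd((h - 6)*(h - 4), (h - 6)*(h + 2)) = h - 6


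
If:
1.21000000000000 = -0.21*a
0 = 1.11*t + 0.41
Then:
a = -5.76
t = -0.37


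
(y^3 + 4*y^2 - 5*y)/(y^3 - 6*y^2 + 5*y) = (y + 5)/(y - 5)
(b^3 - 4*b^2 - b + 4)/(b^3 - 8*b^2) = (b^3 - 4*b^2 - b + 4)/(b^2*(b - 8))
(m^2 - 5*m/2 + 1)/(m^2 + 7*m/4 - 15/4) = 2*(2*m^2 - 5*m + 2)/(4*m^2 + 7*m - 15)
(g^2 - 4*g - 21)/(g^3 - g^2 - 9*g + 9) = (g - 7)/(g^2 - 4*g + 3)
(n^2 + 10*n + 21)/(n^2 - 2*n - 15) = (n + 7)/(n - 5)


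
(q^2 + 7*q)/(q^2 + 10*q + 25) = q*(q + 7)/(q^2 + 10*q + 25)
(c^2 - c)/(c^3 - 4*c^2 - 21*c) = (1 - c)/(-c^2 + 4*c + 21)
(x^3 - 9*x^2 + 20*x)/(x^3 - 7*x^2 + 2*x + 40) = x/(x + 2)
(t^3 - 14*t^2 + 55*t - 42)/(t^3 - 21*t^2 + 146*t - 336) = (t - 1)/(t - 8)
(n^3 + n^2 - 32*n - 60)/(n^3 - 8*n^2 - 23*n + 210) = (n + 2)/(n - 7)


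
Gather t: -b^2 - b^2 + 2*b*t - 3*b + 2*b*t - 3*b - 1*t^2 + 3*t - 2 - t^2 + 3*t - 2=-2*b^2 - 6*b - 2*t^2 + t*(4*b + 6) - 4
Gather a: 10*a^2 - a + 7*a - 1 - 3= 10*a^2 + 6*a - 4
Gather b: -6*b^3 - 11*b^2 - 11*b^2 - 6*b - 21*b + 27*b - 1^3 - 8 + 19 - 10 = -6*b^3 - 22*b^2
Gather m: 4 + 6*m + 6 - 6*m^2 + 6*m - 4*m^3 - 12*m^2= -4*m^3 - 18*m^2 + 12*m + 10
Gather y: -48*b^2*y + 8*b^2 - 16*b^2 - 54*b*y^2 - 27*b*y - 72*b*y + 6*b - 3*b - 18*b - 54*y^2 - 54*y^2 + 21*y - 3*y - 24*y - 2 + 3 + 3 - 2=-8*b^2 - 15*b + y^2*(-54*b - 108) + y*(-48*b^2 - 99*b - 6) + 2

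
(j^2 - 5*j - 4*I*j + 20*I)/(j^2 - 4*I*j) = (j - 5)/j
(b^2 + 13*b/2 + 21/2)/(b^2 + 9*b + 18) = (b + 7/2)/(b + 6)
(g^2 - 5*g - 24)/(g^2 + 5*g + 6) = (g - 8)/(g + 2)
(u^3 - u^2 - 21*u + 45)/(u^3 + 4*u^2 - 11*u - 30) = (u - 3)/(u + 2)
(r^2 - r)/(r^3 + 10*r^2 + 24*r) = (r - 1)/(r^2 + 10*r + 24)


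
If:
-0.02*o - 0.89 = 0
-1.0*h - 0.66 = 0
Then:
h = -0.66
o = -44.50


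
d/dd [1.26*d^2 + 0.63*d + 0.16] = 2.52*d + 0.63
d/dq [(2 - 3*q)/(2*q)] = -1/q^2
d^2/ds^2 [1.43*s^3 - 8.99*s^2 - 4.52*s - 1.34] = 8.58*s - 17.98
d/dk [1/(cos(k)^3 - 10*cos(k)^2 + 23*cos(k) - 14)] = (3*cos(k)^2 - 20*cos(k) + 23)*sin(k)/(cos(k)^3 - 10*cos(k)^2 + 23*cos(k) - 14)^2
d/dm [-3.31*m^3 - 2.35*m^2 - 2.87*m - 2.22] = -9.93*m^2 - 4.7*m - 2.87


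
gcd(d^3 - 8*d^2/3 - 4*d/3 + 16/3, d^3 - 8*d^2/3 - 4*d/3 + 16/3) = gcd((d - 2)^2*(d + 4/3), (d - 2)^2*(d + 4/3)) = d^3 - 8*d^2/3 - 4*d/3 + 16/3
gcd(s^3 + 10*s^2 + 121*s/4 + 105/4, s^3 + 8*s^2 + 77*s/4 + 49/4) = s + 7/2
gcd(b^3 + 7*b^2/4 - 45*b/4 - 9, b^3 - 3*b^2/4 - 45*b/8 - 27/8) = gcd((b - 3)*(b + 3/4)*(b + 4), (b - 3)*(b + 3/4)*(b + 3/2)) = b^2 - 9*b/4 - 9/4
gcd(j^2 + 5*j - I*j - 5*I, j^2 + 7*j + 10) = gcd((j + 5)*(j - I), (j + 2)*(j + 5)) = j + 5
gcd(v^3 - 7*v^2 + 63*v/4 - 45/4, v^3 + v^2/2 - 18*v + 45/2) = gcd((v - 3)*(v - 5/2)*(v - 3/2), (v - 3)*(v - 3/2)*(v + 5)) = v^2 - 9*v/2 + 9/2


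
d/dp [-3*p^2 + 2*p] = 2 - 6*p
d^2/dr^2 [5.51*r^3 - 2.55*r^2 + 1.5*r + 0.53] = 33.06*r - 5.1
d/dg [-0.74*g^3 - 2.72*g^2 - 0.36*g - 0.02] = -2.22*g^2 - 5.44*g - 0.36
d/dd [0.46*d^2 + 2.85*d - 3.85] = 0.92*d + 2.85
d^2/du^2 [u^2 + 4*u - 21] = 2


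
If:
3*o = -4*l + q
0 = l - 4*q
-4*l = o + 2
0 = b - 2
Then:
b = 2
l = -8/11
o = 10/11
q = -2/11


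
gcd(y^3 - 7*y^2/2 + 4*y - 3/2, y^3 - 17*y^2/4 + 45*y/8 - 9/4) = y - 3/2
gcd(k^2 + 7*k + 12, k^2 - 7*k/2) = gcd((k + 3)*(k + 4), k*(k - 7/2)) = 1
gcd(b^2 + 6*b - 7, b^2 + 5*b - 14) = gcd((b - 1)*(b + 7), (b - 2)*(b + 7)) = b + 7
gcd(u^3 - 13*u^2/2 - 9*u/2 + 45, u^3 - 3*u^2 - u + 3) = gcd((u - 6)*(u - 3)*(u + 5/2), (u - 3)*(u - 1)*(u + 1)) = u - 3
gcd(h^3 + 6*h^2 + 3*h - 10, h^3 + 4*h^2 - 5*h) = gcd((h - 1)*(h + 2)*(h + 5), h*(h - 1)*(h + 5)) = h^2 + 4*h - 5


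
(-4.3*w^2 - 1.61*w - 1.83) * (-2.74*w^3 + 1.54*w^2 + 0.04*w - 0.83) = 11.782*w^5 - 2.2106*w^4 + 2.3628*w^3 + 0.686399999999999*w^2 + 1.2631*w + 1.5189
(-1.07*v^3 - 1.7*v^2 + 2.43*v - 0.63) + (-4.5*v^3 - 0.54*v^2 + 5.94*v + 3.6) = -5.57*v^3 - 2.24*v^2 + 8.37*v + 2.97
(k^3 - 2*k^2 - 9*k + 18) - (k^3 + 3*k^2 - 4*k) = -5*k^2 - 5*k + 18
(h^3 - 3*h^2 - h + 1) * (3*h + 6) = 3*h^4 - 3*h^3 - 21*h^2 - 3*h + 6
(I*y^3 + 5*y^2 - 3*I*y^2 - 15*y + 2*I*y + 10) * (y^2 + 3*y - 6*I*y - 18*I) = I*y^5 + 11*y^4 - 37*I*y^3 - 77*y^2 + 6*I*y^2 + 66*y + 210*I*y - 180*I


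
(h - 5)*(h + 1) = h^2 - 4*h - 5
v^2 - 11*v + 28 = (v - 7)*(v - 4)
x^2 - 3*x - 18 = (x - 6)*(x + 3)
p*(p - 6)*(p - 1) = p^3 - 7*p^2 + 6*p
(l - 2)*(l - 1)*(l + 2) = l^3 - l^2 - 4*l + 4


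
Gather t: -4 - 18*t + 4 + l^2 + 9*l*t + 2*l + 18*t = l^2 + 9*l*t + 2*l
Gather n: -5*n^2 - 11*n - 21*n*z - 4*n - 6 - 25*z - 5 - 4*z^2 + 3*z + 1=-5*n^2 + n*(-21*z - 15) - 4*z^2 - 22*z - 10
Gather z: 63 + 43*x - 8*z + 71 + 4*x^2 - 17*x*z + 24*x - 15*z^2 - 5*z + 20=4*x^2 + 67*x - 15*z^2 + z*(-17*x - 13) + 154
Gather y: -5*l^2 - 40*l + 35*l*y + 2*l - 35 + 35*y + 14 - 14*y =-5*l^2 - 38*l + y*(35*l + 21) - 21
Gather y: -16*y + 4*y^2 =4*y^2 - 16*y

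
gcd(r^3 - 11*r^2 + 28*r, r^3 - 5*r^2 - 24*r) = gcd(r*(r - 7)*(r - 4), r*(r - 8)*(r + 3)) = r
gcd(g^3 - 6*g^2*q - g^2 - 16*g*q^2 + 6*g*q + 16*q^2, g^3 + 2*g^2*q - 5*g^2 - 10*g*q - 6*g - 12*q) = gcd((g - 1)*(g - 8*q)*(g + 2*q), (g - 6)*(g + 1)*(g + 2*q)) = g + 2*q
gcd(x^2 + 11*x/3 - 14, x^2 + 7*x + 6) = x + 6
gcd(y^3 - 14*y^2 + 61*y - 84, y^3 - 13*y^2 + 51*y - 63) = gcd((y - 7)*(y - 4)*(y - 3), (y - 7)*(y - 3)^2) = y^2 - 10*y + 21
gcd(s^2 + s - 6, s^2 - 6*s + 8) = s - 2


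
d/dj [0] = 0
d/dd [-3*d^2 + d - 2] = 1 - 6*d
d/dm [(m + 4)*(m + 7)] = 2*m + 11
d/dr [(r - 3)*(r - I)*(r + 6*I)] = 3*r^2 + r*(-6 + 10*I) + 6 - 15*I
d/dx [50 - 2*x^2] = -4*x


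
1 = 1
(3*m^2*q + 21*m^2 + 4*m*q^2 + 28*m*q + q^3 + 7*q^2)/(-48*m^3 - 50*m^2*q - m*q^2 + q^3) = (3*m*q + 21*m + q^2 + 7*q)/(-48*m^2 - 2*m*q + q^2)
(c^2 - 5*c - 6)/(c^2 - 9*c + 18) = (c + 1)/(c - 3)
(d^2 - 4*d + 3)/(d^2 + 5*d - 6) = (d - 3)/(d + 6)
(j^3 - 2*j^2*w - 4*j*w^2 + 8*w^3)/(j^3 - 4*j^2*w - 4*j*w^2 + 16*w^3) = (-j + 2*w)/(-j + 4*w)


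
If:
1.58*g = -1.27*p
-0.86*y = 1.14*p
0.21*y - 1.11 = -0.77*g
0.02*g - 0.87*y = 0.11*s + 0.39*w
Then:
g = 0.99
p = -1.24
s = -3.54545454545455*w - 12.7886191361487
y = 1.64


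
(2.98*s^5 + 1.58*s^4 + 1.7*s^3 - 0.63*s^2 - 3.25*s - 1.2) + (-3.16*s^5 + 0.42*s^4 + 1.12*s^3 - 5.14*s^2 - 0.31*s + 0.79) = -0.18*s^5 + 2.0*s^4 + 2.82*s^3 - 5.77*s^2 - 3.56*s - 0.41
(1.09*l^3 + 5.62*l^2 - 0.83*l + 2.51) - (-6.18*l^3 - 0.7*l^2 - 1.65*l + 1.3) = 7.27*l^3 + 6.32*l^2 + 0.82*l + 1.21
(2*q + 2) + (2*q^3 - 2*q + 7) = 2*q^3 + 9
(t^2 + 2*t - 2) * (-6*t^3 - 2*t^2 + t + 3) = -6*t^5 - 14*t^4 + 9*t^3 + 9*t^2 + 4*t - 6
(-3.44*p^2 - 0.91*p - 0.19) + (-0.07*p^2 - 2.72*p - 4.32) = -3.51*p^2 - 3.63*p - 4.51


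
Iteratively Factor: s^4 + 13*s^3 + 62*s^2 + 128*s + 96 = (s + 3)*(s^3 + 10*s^2 + 32*s + 32) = (s + 3)*(s + 4)*(s^2 + 6*s + 8) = (s + 2)*(s + 3)*(s + 4)*(s + 4)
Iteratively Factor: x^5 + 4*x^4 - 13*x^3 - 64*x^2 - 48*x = (x + 4)*(x^4 - 13*x^2 - 12*x) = (x + 3)*(x + 4)*(x^3 - 3*x^2 - 4*x) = x*(x + 3)*(x + 4)*(x^2 - 3*x - 4) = x*(x - 4)*(x + 3)*(x + 4)*(x + 1)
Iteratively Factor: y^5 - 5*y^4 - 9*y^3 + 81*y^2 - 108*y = (y - 3)*(y^4 - 2*y^3 - 15*y^2 + 36*y) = (y - 3)^2*(y^3 + y^2 - 12*y) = (y - 3)^3*(y^2 + 4*y) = y*(y - 3)^3*(y + 4)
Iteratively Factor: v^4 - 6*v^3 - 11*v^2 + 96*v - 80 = (v + 4)*(v^3 - 10*v^2 + 29*v - 20) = (v - 5)*(v + 4)*(v^2 - 5*v + 4) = (v - 5)*(v - 1)*(v + 4)*(v - 4)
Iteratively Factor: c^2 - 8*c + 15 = (c - 5)*(c - 3)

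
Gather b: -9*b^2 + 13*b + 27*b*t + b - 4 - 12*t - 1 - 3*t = -9*b^2 + b*(27*t + 14) - 15*t - 5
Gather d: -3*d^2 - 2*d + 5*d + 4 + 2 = -3*d^2 + 3*d + 6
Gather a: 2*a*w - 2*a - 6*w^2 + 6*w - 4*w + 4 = a*(2*w - 2) - 6*w^2 + 2*w + 4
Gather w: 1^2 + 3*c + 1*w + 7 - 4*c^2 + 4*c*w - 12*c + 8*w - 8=-4*c^2 - 9*c + w*(4*c + 9)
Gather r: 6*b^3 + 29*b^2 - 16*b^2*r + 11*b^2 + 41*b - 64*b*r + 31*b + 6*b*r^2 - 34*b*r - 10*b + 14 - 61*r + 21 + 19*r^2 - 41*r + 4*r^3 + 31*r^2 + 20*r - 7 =6*b^3 + 40*b^2 + 62*b + 4*r^3 + r^2*(6*b + 50) + r*(-16*b^2 - 98*b - 82) + 28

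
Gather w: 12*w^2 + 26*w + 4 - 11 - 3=12*w^2 + 26*w - 10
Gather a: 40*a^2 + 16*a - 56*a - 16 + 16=40*a^2 - 40*a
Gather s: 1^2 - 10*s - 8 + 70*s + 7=60*s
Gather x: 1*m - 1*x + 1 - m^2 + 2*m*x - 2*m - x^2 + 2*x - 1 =-m^2 - m - x^2 + x*(2*m + 1)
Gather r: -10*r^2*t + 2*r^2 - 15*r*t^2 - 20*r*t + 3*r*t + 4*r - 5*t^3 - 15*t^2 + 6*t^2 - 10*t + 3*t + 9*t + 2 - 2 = r^2*(2 - 10*t) + r*(-15*t^2 - 17*t + 4) - 5*t^3 - 9*t^2 + 2*t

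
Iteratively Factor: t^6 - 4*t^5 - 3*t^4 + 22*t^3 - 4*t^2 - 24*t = (t)*(t^5 - 4*t^4 - 3*t^3 + 22*t^2 - 4*t - 24) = t*(t - 2)*(t^4 - 2*t^3 - 7*t^2 + 8*t + 12) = t*(t - 2)^2*(t^3 - 7*t - 6) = t*(t - 2)^2*(t + 2)*(t^2 - 2*t - 3) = t*(t - 3)*(t - 2)^2*(t + 2)*(t + 1)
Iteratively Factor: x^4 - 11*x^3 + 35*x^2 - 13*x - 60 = (x + 1)*(x^3 - 12*x^2 + 47*x - 60) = (x - 4)*(x + 1)*(x^2 - 8*x + 15) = (x - 4)*(x - 3)*(x + 1)*(x - 5)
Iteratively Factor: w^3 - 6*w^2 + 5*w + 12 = (w - 3)*(w^2 - 3*w - 4) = (w - 4)*(w - 3)*(w + 1)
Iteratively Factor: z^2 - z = (z - 1)*(z)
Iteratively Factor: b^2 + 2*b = (b + 2)*(b)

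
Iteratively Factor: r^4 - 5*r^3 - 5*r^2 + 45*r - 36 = (r - 3)*(r^3 - 2*r^2 - 11*r + 12) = (r - 4)*(r - 3)*(r^2 + 2*r - 3) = (r - 4)*(r - 3)*(r + 3)*(r - 1)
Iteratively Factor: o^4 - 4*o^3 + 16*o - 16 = (o - 2)*(o^3 - 2*o^2 - 4*o + 8) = (o - 2)^2*(o^2 - 4) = (o - 2)^3*(o + 2)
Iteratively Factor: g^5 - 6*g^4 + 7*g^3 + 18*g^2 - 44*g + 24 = (g + 2)*(g^4 - 8*g^3 + 23*g^2 - 28*g + 12) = (g - 3)*(g + 2)*(g^3 - 5*g^2 + 8*g - 4) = (g - 3)*(g - 1)*(g + 2)*(g^2 - 4*g + 4) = (g - 3)*(g - 2)*(g - 1)*(g + 2)*(g - 2)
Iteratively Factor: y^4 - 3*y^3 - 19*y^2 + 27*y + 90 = (y - 5)*(y^3 + 2*y^2 - 9*y - 18) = (y - 5)*(y + 2)*(y^2 - 9) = (y - 5)*(y + 2)*(y + 3)*(y - 3)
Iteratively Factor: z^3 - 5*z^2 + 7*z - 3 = (z - 1)*(z^2 - 4*z + 3) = (z - 1)^2*(z - 3)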